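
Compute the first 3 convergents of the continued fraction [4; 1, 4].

Using the convergent recurrence p_i = a_i*p_{i-1} + p_{i-2}, q_i = a_i*q_{i-1} + q_{i-2} with p_{-2}=0, p_{-1}=1, q_{-2}=1, q_{-1}=0:
  i=0: a_0=4, p_0 = 4*1 + 0 = 4, q_0 = 4*0 + 1 = 1.
  i=1: a_1=1, p_1 = 1*4 + 1 = 5, q_1 = 1*1 + 0 = 1.
  i=2: a_2=4, p_2 = 4*5 + 4 = 24, q_2 = 4*1 + 1 = 5.

4/1, 5/1, 24/5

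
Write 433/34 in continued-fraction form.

Run the Euclidean algorithm on 433 and 34; the successive quotients are the partial quotients a_0, a_1, ... (each step inverts the fractional part left over by the previous one):
  433 = 12*34 + 25, so a_0 = 12.
  34 = 1*25 + 9, so a_1 = 1.
  25 = 2*9 + 7, so a_2 = 2.
  9 = 1*7 + 2, so a_3 = 1.
  7 = 3*2 + 1, so a_4 = 3.
  2 = 2*1 + 0, so a_5 = 2.
The remainder reaches 0 after 6 divisions, so the expansion has 6 partial quotients, read off in order.

[12; 1, 2, 1, 3, 2]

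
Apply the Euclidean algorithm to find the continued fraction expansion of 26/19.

Run the Euclidean algorithm on 26 and 19; the successive quotients are the partial quotients a_0, a_1, ... (each step inverts the fractional part left over by the previous one):
  26 = 1*19 + 7, so a_0 = 1.
  19 = 2*7 + 5, so a_1 = 2.
  7 = 1*5 + 2, so a_2 = 1.
  5 = 2*2 + 1, so a_3 = 2.
  2 = 2*1 + 0, so a_4 = 2.
The remainder reaches 0 after 5 divisions, so the expansion has 5 partial quotients, read off in order.

[1; 2, 1, 2, 2]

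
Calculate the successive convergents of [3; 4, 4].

3/1, 13/4, 55/17

Using the convergent recurrence p_i = a_i*p_{i-1} + p_{i-2}, q_i = a_i*q_{i-1} + q_{i-2} with p_{-2}=0, p_{-1}=1, q_{-2}=1, q_{-1}=0:
  i=0: a_0=3, p_0 = 3*1 + 0 = 3, q_0 = 3*0 + 1 = 1.
  i=1: a_1=4, p_1 = 4*3 + 1 = 13, q_1 = 4*1 + 0 = 4.
  i=2: a_2=4, p_2 = 4*13 + 3 = 55, q_2 = 4*4 + 1 = 17.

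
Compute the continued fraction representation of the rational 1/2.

[0; 2]

Run the Euclidean algorithm on 1 and 2; the successive quotients are the partial quotients a_0, a_1, ... (each step inverts the fractional part left over by the previous one):
  1 = 0*2 + 1, so a_0 = 0.
  2 = 2*1 + 0, so a_1 = 2.
The remainder reaches 0 after 2 divisions, so the expansion has 2 partial quotients, read off in order.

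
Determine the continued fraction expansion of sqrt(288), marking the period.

[16; (1, 32)]

Write x_i = (sqrt(288) + m_i)/d_i with (m_0, d_0) = (0, 1). a_0 = floor(sqrt(288)) = 16, since 16^2 = 256 <= 288 < 289 = 17^2.
Iterate m_{i+1} = d_i*a_i - m_i, d_{i+1} = (288 - m_{i+1}^2)/d_i, a_{i+1} = floor((a_0 + m_{i+1})/d_{i+1}):
  m_1 = 1*16 - 0 = 16, d_1 = (288 - 16^2)/1 = 32/1 = 32, a_1 = floor((16 + 16)/32) = 1.
  m_2 = 32*1 - 16 = 16, d_2 = (288 - 16^2)/32 = 32/32 = 1, a_2 = floor((16 + 16)/1) = 32.
  m_3 = 1*32 - 16 = 16, d_3 = (288 - 16^2)/1 = 32/1 = 32: (m_3, d_3) = (m_1, d_1) = (16, 32), so from here the quotients repeat a_1, a_2; the period length is 2.
Hence the expansion of sqrt(288) is a_0 = 16 followed by the repeating block 1, 32 (period 2).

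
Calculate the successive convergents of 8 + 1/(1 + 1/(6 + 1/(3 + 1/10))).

8/1, 9/1, 62/7, 195/22, 2012/227

Using the convergent recurrence p_i = a_i*p_{i-1} + p_{i-2}, q_i = a_i*q_{i-1} + q_{i-2} with p_{-2}=0, p_{-1}=1, q_{-2}=1, q_{-1}=0:
  i=0: a_0=8, p_0 = 8*1 + 0 = 8, q_0 = 8*0 + 1 = 1.
  i=1: a_1=1, p_1 = 1*8 + 1 = 9, q_1 = 1*1 + 0 = 1.
  i=2: a_2=6, p_2 = 6*9 + 8 = 62, q_2 = 6*1 + 1 = 7.
  i=3: a_3=3, p_3 = 3*62 + 9 = 195, q_3 = 3*7 + 1 = 22.
  i=4: a_4=10, p_4 = 10*195 + 62 = 2012, q_4 = 10*22 + 7 = 227.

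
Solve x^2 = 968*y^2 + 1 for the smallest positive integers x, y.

First expand sqrt(968) as a continued fraction. With x_i = (sqrt(968) + m_i)/d_i and (m_0, d_0) = (0, 1): a_0 = floor(sqrt(968)) = 31, since 31^2 = 961 <= 968 < 1024 = 32^2.
Iterate m_{i+1} = d_i*a_i - m_i, d_{i+1} = (968 - m_{i+1}^2)/d_i, a_{i+1} = floor((a_0 + m_{i+1})/d_{i+1}):
  m_1 = 1*31 - 0 = 31, d_1 = (968 - 31^2)/1 = 7/1 = 7, a_1 = floor((31 + 31)/7) = 8.
  m_2 = 7*8 - 31 = 25, d_2 = (968 - 25^2)/7 = 343/7 = 49, a_2 = floor((31 + 25)/49) = 1.
  m_3 = 49*1 - 25 = 24, d_3 = (968 - 24^2)/49 = 392/49 = 8, a_3 = floor((31 + 24)/8) = 6.
  m_4 = 8*6 - 24 = 24, d_4 = (968 - 24^2)/8 = 392/8 = 49, a_4 = floor((31 + 24)/49) = 1.
  m_5 = 49*1 - 24 = 25, d_5 = (968 - 25^2)/49 = 343/49 = 7, a_5 = floor((31 + 25)/7) = 8.
  m_6 = 7*8 - 25 = 31, d_6 = (968 - 31^2)/7 = 7/7 = 1, a_6 = floor((31 + 31)/1) = 62.
  m_7 = 1*62 - 31 = 31, d_7 = (968 - 31^2)/1 = 7/1 = 7: (m_7, d_7) = (m_1, d_1) = (31, 7), so from here the quotients repeat a_1, ..., a_6; the period length is 6.
So sqrt(968) = [31; (8, 1, 6, 1, 8, 62)] with period length k = 6.
k is even, so the fundamental solution of x^2 - 968y^2 = 1 is (p_{k-1}, q_{k-1}) = (p_5, q_5); compute convergents through index 5.
Convergents (p_i = a_i*p_{i-1} + p_{i-2}, q_i = a_i*q_{i-1} + q_{i-2} with p_{-2}=0, p_{-1}=1, q_{-2}=1, q_{-1}=0):
  i=0: a_0=31, p_0 = 31*1 + 0 = 31, q_0 = 31*0 + 1 = 1.
  i=1: a_1=8, p_1 = 8*31 + 1 = 249, q_1 = 8*1 + 0 = 8.
  i=2: a_2=1, p_2 = 1*249 + 31 = 280, q_2 = 1*8 + 1 = 9.
  i=3: a_3=6, p_3 = 6*280 + 249 = 1929, q_3 = 6*9 + 8 = 62.
  i=4: a_4=1, p_4 = 1*1929 + 280 = 2209, q_4 = 1*62 + 9 = 71.
  i=5: a_5=8, p_5 = 8*2209 + 1929 = 19601, q_5 = 8*71 + 62 = 630.
Check: 19601^2 - 968*630^2 = 384199201 - 384199200 = 1, so (x, y) = (19601, 630) solves the equation, and by the theorem it is the least positive solution.

(x, y) = (19601, 630)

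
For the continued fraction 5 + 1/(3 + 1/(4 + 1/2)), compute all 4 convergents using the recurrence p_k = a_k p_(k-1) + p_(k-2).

Using the convergent recurrence p_i = a_i*p_{i-1} + p_{i-2}, q_i = a_i*q_{i-1} + q_{i-2} with p_{-2}=0, p_{-1}=1, q_{-2}=1, q_{-1}=0:
  i=0: a_0=5, p_0 = 5*1 + 0 = 5, q_0 = 5*0 + 1 = 1.
  i=1: a_1=3, p_1 = 3*5 + 1 = 16, q_1 = 3*1 + 0 = 3.
  i=2: a_2=4, p_2 = 4*16 + 5 = 69, q_2 = 4*3 + 1 = 13.
  i=3: a_3=2, p_3 = 2*69 + 16 = 154, q_3 = 2*13 + 3 = 29.

5/1, 16/3, 69/13, 154/29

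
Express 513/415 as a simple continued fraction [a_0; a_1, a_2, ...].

Run the Euclidean algorithm on 513 and 415; the successive quotients are the partial quotients a_0, a_1, ... (each step inverts the fractional part left over by the previous one):
  513 = 1*415 + 98, so a_0 = 1.
  415 = 4*98 + 23, so a_1 = 4.
  98 = 4*23 + 6, so a_2 = 4.
  23 = 3*6 + 5, so a_3 = 3.
  6 = 1*5 + 1, so a_4 = 1.
  5 = 5*1 + 0, so a_5 = 5.
The remainder reaches 0 after 6 divisions, so the expansion has 6 partial quotients, read off in order.

[1; 4, 4, 3, 1, 5]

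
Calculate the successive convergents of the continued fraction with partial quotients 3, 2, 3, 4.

Using the convergent recurrence p_i = a_i*p_{i-1} + p_{i-2}, q_i = a_i*q_{i-1} + q_{i-2} with p_{-2}=0, p_{-1}=1, q_{-2}=1, q_{-1}=0:
  i=0: a_0=3, p_0 = 3*1 + 0 = 3, q_0 = 3*0 + 1 = 1.
  i=1: a_1=2, p_1 = 2*3 + 1 = 7, q_1 = 2*1 + 0 = 2.
  i=2: a_2=3, p_2 = 3*7 + 3 = 24, q_2 = 3*2 + 1 = 7.
  i=3: a_3=4, p_3 = 4*24 + 7 = 103, q_3 = 4*7 + 2 = 30.

3/1, 7/2, 24/7, 103/30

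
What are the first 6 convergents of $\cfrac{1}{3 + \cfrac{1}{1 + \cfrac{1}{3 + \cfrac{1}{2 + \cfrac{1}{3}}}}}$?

Using the convergent recurrence p_i = a_i*p_{i-1} + p_{i-2}, q_i = a_i*q_{i-1} + q_{i-2} with p_{-2}=0, p_{-1}=1, q_{-2}=1, q_{-1}=0:
  i=0: a_0=0, p_0 = 0*1 + 0 = 0, q_0 = 0*0 + 1 = 1.
  i=1: a_1=3, p_1 = 3*0 + 1 = 1, q_1 = 3*1 + 0 = 3.
  i=2: a_2=1, p_2 = 1*1 + 0 = 1, q_2 = 1*3 + 1 = 4.
  i=3: a_3=3, p_3 = 3*1 + 1 = 4, q_3 = 3*4 + 3 = 15.
  i=4: a_4=2, p_4 = 2*4 + 1 = 9, q_4 = 2*15 + 4 = 34.
  i=5: a_5=3, p_5 = 3*9 + 4 = 31, q_5 = 3*34 + 15 = 117.

0/1, 1/3, 1/4, 4/15, 9/34, 31/117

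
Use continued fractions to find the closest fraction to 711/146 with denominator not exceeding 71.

112/23

Expand x = 711/146 as a continued fraction with the Euclidean algorithm:
  711 = 4*146 + 127, so a_0 = 4.
  146 = 1*127 + 19, so a_1 = 1.
  127 = 6*19 + 13, so a_2 = 6.
  19 = 1*13 + 6, so a_3 = 1.
  13 = 2*6 + 1, so a_4 = 2.
  6 = 6*1 + 0, so a_5 = 6.
so x = [4; 1, 6, 1, 2, 6].
Convergents (p_i = a_i*p_{i-1} + p_{i-2}, q_i = a_i*q_{i-1} + q_{i-2} with p_{-2}=0, p_{-1}=1, q_{-2}=1, q_{-1}=0), until the denominator exceeds 71:
  i=0: a_0=4, p_0 = 4*1 + 0 = 4, q_0 = 4*0 + 1 = 1.
  i=1: a_1=1, p_1 = 1*4 + 1 = 5, q_1 = 1*1 + 0 = 1.
  i=2: a_2=6, p_2 = 6*5 + 4 = 34, q_2 = 6*1 + 1 = 7.
  i=3: a_3=1, p_3 = 1*34 + 5 = 39, q_3 = 1*7 + 1 = 8.
  i=4: a_4=2, p_4 = 2*39 + 34 = 112, q_4 = 2*8 + 7 = 23.
  i=5: a_5=6, p_5 = 6*112 + 39 = 711, q_5 = 6*23 + 8 = 146.
q_5 = 146 > 71, so the last convergent with denominator <= 71 is p_4/q_4 = 112/23.
The closest fraction with denominator <= 71 is either p_4/q_4 or the intermediate fraction (k*p_4 + p_3)/(k*q_4 + q_3) with the largest k >= 1 whose denominator stays <= 71; these approach x as k grows, and every other convergent or intermediate fraction in range is farther away.
Largest k: floor((71 - q_3)/q_4) = floor((71 - 8)/23) = 2.
That gives (2*112 + 39)/(2*23 + 8) = 263/54.
Compare the errors: |x - 112/23| = |711*23 - 112*146|/(146*23) = 1/3358, and |x - 263/54| = |711*54 - 263*146|/(146*54) = 4/7884.
Cross-multiplying, 1*7884 = 7884 < 13432 = 4*3358, so 1/3358 is smaller: the convergent 112/23 is closer to x than 263/54.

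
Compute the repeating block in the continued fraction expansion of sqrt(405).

Write x_i = (sqrt(405) + m_i)/d_i with (m_0, d_0) = (0, 1). a_0 = floor(sqrt(405)) = 20, since 20^2 = 400 <= 405 < 441 = 21^2.
Iterate m_{i+1} = d_i*a_i - m_i, d_{i+1} = (405 - m_{i+1}^2)/d_i, a_{i+1} = floor((a_0 + m_{i+1})/d_{i+1}):
  m_1 = 1*20 - 0 = 20, d_1 = (405 - 20^2)/1 = 5/1 = 5, a_1 = floor((20 + 20)/5) = 8.
  m_2 = 5*8 - 20 = 20, d_2 = (405 - 20^2)/5 = 5/5 = 1, a_2 = floor((20 + 20)/1) = 40.
  m_3 = 1*40 - 20 = 20, d_3 = (405 - 20^2)/1 = 5/1 = 5: (m_3, d_3) = (m_1, d_1) = (20, 5), so from here the quotients repeat a_1, a_2; the period length is 2.
Hence the expansion of sqrt(405) is a_0 = 20 followed by the repeating block 8, 40 (period 2).

[20; (8, 40)]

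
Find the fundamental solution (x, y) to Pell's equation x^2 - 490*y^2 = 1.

(x, y) = (1039681, 46968)

First expand sqrt(490) as a continued fraction. With x_i = (sqrt(490) + m_i)/d_i and (m_0, d_0) = (0, 1): a_0 = floor(sqrt(490)) = 22, since 22^2 = 484 <= 490 < 529 = 23^2.
Iterate m_{i+1} = d_i*a_i - m_i, d_{i+1} = (490 - m_{i+1}^2)/d_i, a_{i+1} = floor((a_0 + m_{i+1})/d_{i+1}):
  m_1 = 1*22 - 0 = 22, d_1 = (490 - 22^2)/1 = 6/1 = 6, a_1 = floor((22 + 22)/6) = 7.
  m_2 = 6*7 - 22 = 20, d_2 = (490 - 20^2)/6 = 90/6 = 15, a_2 = floor((22 + 20)/15) = 2.
  m_3 = 15*2 - 20 = 10, d_3 = (490 - 10^2)/15 = 390/15 = 26, a_3 = floor((22 + 10)/26) = 1.
  m_4 = 26*1 - 10 = 16, d_4 = (490 - 16^2)/26 = 234/26 = 9, a_4 = floor((22 + 16)/9) = 4.
  m_5 = 9*4 - 16 = 20, d_5 = (490 - 20^2)/9 = 90/9 = 10, a_5 = floor((22 + 20)/10) = 4.
  m_6 = 10*4 - 20 = 20, d_6 = (490 - 20^2)/10 = 90/10 = 9, a_6 = floor((22 + 20)/9) = 4.
  m_7 = 9*4 - 20 = 16, d_7 = (490 - 16^2)/9 = 234/9 = 26, a_7 = floor((22 + 16)/26) = 1.
  m_8 = 26*1 - 16 = 10, d_8 = (490 - 10^2)/26 = 390/26 = 15, a_8 = floor((22 + 10)/15) = 2.
  m_9 = 15*2 - 10 = 20, d_9 = (490 - 20^2)/15 = 90/15 = 6, a_9 = floor((22 + 20)/6) = 7.
  m_10 = 6*7 - 20 = 22, d_10 = (490 - 22^2)/6 = 6/6 = 1, a_10 = floor((22 + 22)/1) = 44.
  m_11 = 1*44 - 22 = 22, d_11 = (490 - 22^2)/1 = 6/1 = 6: (m_11, d_11) = (m_1, d_1) = (22, 6), so from here the quotients repeat a_1, ..., a_10; the period length is 10.
So sqrt(490) = [22; (7, 2, 1, 4, 4, 4, 1, 2, 7, 44)] with period length k = 10.
k is even, so the fundamental solution of x^2 - 490y^2 = 1 is (p_{k-1}, q_{k-1}) = (p_9, q_9); compute convergents through index 9.
Convergents (p_i = a_i*p_{i-1} + p_{i-2}, q_i = a_i*q_{i-1} + q_{i-2} with p_{-2}=0, p_{-1}=1, q_{-2}=1, q_{-1}=0):
  i=0: a_0=22, p_0 = 22*1 + 0 = 22, q_0 = 22*0 + 1 = 1.
  i=1: a_1=7, p_1 = 7*22 + 1 = 155, q_1 = 7*1 + 0 = 7.
  i=2: a_2=2, p_2 = 2*155 + 22 = 332, q_2 = 2*7 + 1 = 15.
  i=3: a_3=1, p_3 = 1*332 + 155 = 487, q_3 = 1*15 + 7 = 22.
  i=4: a_4=4, p_4 = 4*487 + 332 = 2280, q_4 = 4*22 + 15 = 103.
  i=5: a_5=4, p_5 = 4*2280 + 487 = 9607, q_5 = 4*103 + 22 = 434.
  i=6: a_6=4, p_6 = 4*9607 + 2280 = 40708, q_6 = 4*434 + 103 = 1839.
  i=7: a_7=1, p_7 = 1*40708 + 9607 = 50315, q_7 = 1*1839 + 434 = 2273.
  i=8: a_8=2, p_8 = 2*50315 + 40708 = 141338, q_8 = 2*2273 + 1839 = 6385.
  i=9: a_9=7, p_9 = 7*141338 + 50315 = 1039681, q_9 = 7*6385 + 2273 = 46968.
Check: 1039681^2 - 490*46968^2 = 1080936581761 - 1080936581760 = 1, so (x, y) = (1039681, 46968) solves the equation, and by the theorem it is the least positive solution.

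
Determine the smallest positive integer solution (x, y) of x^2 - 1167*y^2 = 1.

First expand sqrt(1167) as a continued fraction. With x_i = (sqrt(1167) + m_i)/d_i and (m_0, d_0) = (0, 1): a_0 = floor(sqrt(1167)) = 34, since 34^2 = 1156 <= 1167 < 1225 = 35^2.
Iterate m_{i+1} = d_i*a_i - m_i, d_{i+1} = (1167 - m_{i+1}^2)/d_i, a_{i+1} = floor((a_0 + m_{i+1})/d_{i+1}):
  m_1 = 1*34 - 0 = 34, d_1 = (1167 - 34^2)/1 = 11/1 = 11, a_1 = floor((34 + 34)/11) = 6.
  m_2 = 11*6 - 34 = 32, d_2 = (1167 - 32^2)/11 = 143/11 = 13, a_2 = floor((34 + 32)/13) = 5.
  m_3 = 13*5 - 32 = 33, d_3 = (1167 - 33^2)/13 = 78/13 = 6, a_3 = floor((34 + 33)/6) = 11.
  m_4 = 6*11 - 33 = 33, d_4 = (1167 - 33^2)/6 = 78/6 = 13, a_4 = floor((34 + 33)/13) = 5.
  m_5 = 13*5 - 33 = 32, d_5 = (1167 - 32^2)/13 = 143/13 = 11, a_5 = floor((34 + 32)/11) = 6.
  m_6 = 11*6 - 32 = 34, d_6 = (1167 - 34^2)/11 = 11/11 = 1, a_6 = floor((34 + 34)/1) = 68.
  m_7 = 1*68 - 34 = 34, d_7 = (1167 - 34^2)/1 = 11/1 = 11: (m_7, d_7) = (m_1, d_1) = (34, 11), so from here the quotients repeat a_1, ..., a_6; the period length is 6.
So sqrt(1167) = [34; (6, 5, 11, 5, 6, 68)] with period length k = 6.
k is even, so the fundamental solution of x^2 - 1167y^2 = 1 is (p_{k-1}, q_{k-1}) = (p_5, q_5); compute convergents through index 5.
Convergents (p_i = a_i*p_{i-1} + p_{i-2}, q_i = a_i*q_{i-1} + q_{i-2} with p_{-2}=0, p_{-1}=1, q_{-2}=1, q_{-1}=0):
  i=0: a_0=34, p_0 = 34*1 + 0 = 34, q_0 = 34*0 + 1 = 1.
  i=1: a_1=6, p_1 = 6*34 + 1 = 205, q_1 = 6*1 + 0 = 6.
  i=2: a_2=5, p_2 = 5*205 + 34 = 1059, q_2 = 5*6 + 1 = 31.
  i=3: a_3=11, p_3 = 11*1059 + 205 = 11854, q_3 = 11*31 + 6 = 347.
  i=4: a_4=5, p_4 = 5*11854 + 1059 = 60329, q_4 = 5*347 + 31 = 1766.
  i=5: a_5=6, p_5 = 6*60329 + 11854 = 373828, q_5 = 6*1766 + 347 = 10943.
Check: 373828^2 - 1167*10943^2 = 139747373584 - 139747373583 = 1, so (x, y) = (373828, 10943) solves the equation, and by the theorem it is the least positive solution.

(x, y) = (373828, 10943)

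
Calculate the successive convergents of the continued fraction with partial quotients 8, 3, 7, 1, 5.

8/1, 25/3, 183/22, 208/25, 1223/147

Using the convergent recurrence p_i = a_i*p_{i-1} + p_{i-2}, q_i = a_i*q_{i-1} + q_{i-2} with p_{-2}=0, p_{-1}=1, q_{-2}=1, q_{-1}=0:
  i=0: a_0=8, p_0 = 8*1 + 0 = 8, q_0 = 8*0 + 1 = 1.
  i=1: a_1=3, p_1 = 3*8 + 1 = 25, q_1 = 3*1 + 0 = 3.
  i=2: a_2=7, p_2 = 7*25 + 8 = 183, q_2 = 7*3 + 1 = 22.
  i=3: a_3=1, p_3 = 1*183 + 25 = 208, q_3 = 1*22 + 3 = 25.
  i=4: a_4=5, p_4 = 5*208 + 183 = 1223, q_4 = 5*25 + 22 = 147.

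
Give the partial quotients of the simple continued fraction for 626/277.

Run the Euclidean algorithm on 626 and 277; the successive quotients are the partial quotients a_0, a_1, ... (each step inverts the fractional part left over by the previous one):
  626 = 2*277 + 72, so a_0 = 2.
  277 = 3*72 + 61, so a_1 = 3.
  72 = 1*61 + 11, so a_2 = 1.
  61 = 5*11 + 6, so a_3 = 5.
  11 = 1*6 + 5, so a_4 = 1.
  6 = 1*5 + 1, so a_5 = 1.
  5 = 5*1 + 0, so a_6 = 5.
The remainder reaches 0 after 7 divisions, so the expansion has 7 partial quotients, read off in order.

[2; 3, 1, 5, 1, 1, 5]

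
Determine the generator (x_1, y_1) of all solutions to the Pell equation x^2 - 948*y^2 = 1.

First expand sqrt(948) as a continued fraction. With x_i = (sqrt(948) + m_i)/d_i and (m_0, d_0) = (0, 1): a_0 = floor(sqrt(948)) = 30, since 30^2 = 900 <= 948 < 961 = 31^2.
Iterate m_{i+1} = d_i*a_i - m_i, d_{i+1} = (948 - m_{i+1}^2)/d_i, a_{i+1} = floor((a_0 + m_{i+1})/d_{i+1}):
  m_1 = 1*30 - 0 = 30, d_1 = (948 - 30^2)/1 = 48/1 = 48, a_1 = floor((30 + 30)/48) = 1.
  m_2 = 48*1 - 30 = 18, d_2 = (948 - 18^2)/48 = 624/48 = 13, a_2 = floor((30 + 18)/13) = 3.
  m_3 = 13*3 - 18 = 21, d_3 = (948 - 21^2)/13 = 507/13 = 39, a_3 = floor((30 + 21)/39) = 1.
  m_4 = 39*1 - 21 = 18, d_4 = (948 - 18^2)/39 = 624/39 = 16, a_4 = floor((30 + 18)/16) = 3.
  m_5 = 16*3 - 18 = 30, d_5 = (948 - 30^2)/16 = 48/16 = 3, a_5 = floor((30 + 30)/3) = 20.
  m_6 = 3*20 - 30 = 30, d_6 = (948 - 30^2)/3 = 48/3 = 16, a_6 = floor((30 + 30)/16) = 3.
  m_7 = 16*3 - 30 = 18, d_7 = (948 - 18^2)/16 = 624/16 = 39, a_7 = floor((30 + 18)/39) = 1.
  m_8 = 39*1 - 18 = 21, d_8 = (948 - 21^2)/39 = 507/39 = 13, a_8 = floor((30 + 21)/13) = 3.
  m_9 = 13*3 - 21 = 18, d_9 = (948 - 18^2)/13 = 624/13 = 48, a_9 = floor((30 + 18)/48) = 1.
  m_10 = 48*1 - 18 = 30, d_10 = (948 - 30^2)/48 = 48/48 = 1, a_10 = floor((30 + 30)/1) = 60.
  m_11 = 1*60 - 30 = 30, d_11 = (948 - 30^2)/1 = 48/1 = 48: (m_11, d_11) = (m_1, d_1) = (30, 48), so from here the quotients repeat a_1, ..., a_10; the period length is 10.
So sqrt(948) = [30; (1, 3, 1, 3, 20, 3, 1, 3, 1, 60)] with period length k = 10.
k is even, so the fundamental solution of x^2 - 948y^2 = 1 is (p_{k-1}, q_{k-1}) = (p_9, q_9); compute convergents through index 9.
Convergents (p_i = a_i*p_{i-1} + p_{i-2}, q_i = a_i*q_{i-1} + q_{i-2} with p_{-2}=0, p_{-1}=1, q_{-2}=1, q_{-1}=0):
  i=0: a_0=30, p_0 = 30*1 + 0 = 30, q_0 = 30*0 + 1 = 1.
  i=1: a_1=1, p_1 = 1*30 + 1 = 31, q_1 = 1*1 + 0 = 1.
  i=2: a_2=3, p_2 = 3*31 + 30 = 123, q_2 = 3*1 + 1 = 4.
  i=3: a_3=1, p_3 = 1*123 + 31 = 154, q_3 = 1*4 + 1 = 5.
  i=4: a_4=3, p_4 = 3*154 + 123 = 585, q_4 = 3*5 + 4 = 19.
  i=5: a_5=20, p_5 = 20*585 + 154 = 11854, q_5 = 20*19 + 5 = 385.
  i=6: a_6=3, p_6 = 3*11854 + 585 = 36147, q_6 = 3*385 + 19 = 1174.
  i=7: a_7=1, p_7 = 1*36147 + 11854 = 48001, q_7 = 1*1174 + 385 = 1559.
  i=8: a_8=3, p_8 = 3*48001 + 36147 = 180150, q_8 = 3*1559 + 1174 = 5851.
  i=9: a_9=1, p_9 = 1*180150 + 48001 = 228151, q_9 = 1*5851 + 1559 = 7410.
Check: 228151^2 - 948*7410^2 = 52052878801 - 52052878800 = 1, so (x, y) = (228151, 7410) solves the equation, and by the theorem it is the least positive solution.

(x, y) = (228151, 7410)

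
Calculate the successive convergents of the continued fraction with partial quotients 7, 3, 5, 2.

Using the convergent recurrence p_i = a_i*p_{i-1} + p_{i-2}, q_i = a_i*q_{i-1} + q_{i-2} with p_{-2}=0, p_{-1}=1, q_{-2}=1, q_{-1}=0:
  i=0: a_0=7, p_0 = 7*1 + 0 = 7, q_0 = 7*0 + 1 = 1.
  i=1: a_1=3, p_1 = 3*7 + 1 = 22, q_1 = 3*1 + 0 = 3.
  i=2: a_2=5, p_2 = 5*22 + 7 = 117, q_2 = 5*3 + 1 = 16.
  i=3: a_3=2, p_3 = 2*117 + 22 = 256, q_3 = 2*16 + 3 = 35.

7/1, 22/3, 117/16, 256/35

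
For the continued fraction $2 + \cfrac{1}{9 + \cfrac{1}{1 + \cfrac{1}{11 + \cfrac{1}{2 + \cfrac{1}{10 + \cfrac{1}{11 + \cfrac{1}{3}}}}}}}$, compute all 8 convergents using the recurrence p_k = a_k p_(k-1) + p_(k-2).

2/1, 19/9, 21/10, 250/119, 521/248, 5460/2599, 60581/28837, 187203/89110

Using the convergent recurrence p_i = a_i*p_{i-1} + p_{i-2}, q_i = a_i*q_{i-1} + q_{i-2} with p_{-2}=0, p_{-1}=1, q_{-2}=1, q_{-1}=0:
  i=0: a_0=2, p_0 = 2*1 + 0 = 2, q_0 = 2*0 + 1 = 1.
  i=1: a_1=9, p_1 = 9*2 + 1 = 19, q_1 = 9*1 + 0 = 9.
  i=2: a_2=1, p_2 = 1*19 + 2 = 21, q_2 = 1*9 + 1 = 10.
  i=3: a_3=11, p_3 = 11*21 + 19 = 250, q_3 = 11*10 + 9 = 119.
  i=4: a_4=2, p_4 = 2*250 + 21 = 521, q_4 = 2*119 + 10 = 248.
  i=5: a_5=10, p_5 = 10*521 + 250 = 5460, q_5 = 10*248 + 119 = 2599.
  i=6: a_6=11, p_6 = 11*5460 + 521 = 60581, q_6 = 11*2599 + 248 = 28837.
  i=7: a_7=3, p_7 = 3*60581 + 5460 = 187203, q_7 = 3*28837 + 2599 = 89110.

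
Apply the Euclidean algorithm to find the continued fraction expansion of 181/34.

Run the Euclidean algorithm on 181 and 34; the successive quotients are the partial quotients a_0, a_1, ... (each step inverts the fractional part left over by the previous one):
  181 = 5*34 + 11, so a_0 = 5.
  34 = 3*11 + 1, so a_1 = 3.
  11 = 11*1 + 0, so a_2 = 11.
The remainder reaches 0 after 3 divisions, so the expansion has 3 partial quotients, read off in order.

[5; 3, 11]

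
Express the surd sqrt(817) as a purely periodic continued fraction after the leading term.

Write x_i = (sqrt(817) + m_i)/d_i with (m_0, d_0) = (0, 1). a_0 = floor(sqrt(817)) = 28, since 28^2 = 784 <= 817 < 841 = 29^2.
Iterate m_{i+1} = d_i*a_i - m_i, d_{i+1} = (817 - m_{i+1}^2)/d_i, a_{i+1} = floor((a_0 + m_{i+1})/d_{i+1}):
  m_1 = 1*28 - 0 = 28, d_1 = (817 - 28^2)/1 = 33/1 = 33, a_1 = floor((28 + 28)/33) = 1.
  m_2 = 33*1 - 28 = 5, d_2 = (817 - 5^2)/33 = 792/33 = 24, a_2 = floor((28 + 5)/24) = 1.
  m_3 = 24*1 - 5 = 19, d_3 = (817 - 19^2)/24 = 456/24 = 19, a_3 = floor((28 + 19)/19) = 2.
  m_4 = 19*2 - 19 = 19, d_4 = (817 - 19^2)/19 = 456/19 = 24, a_4 = floor((28 + 19)/24) = 1.
  m_5 = 24*1 - 19 = 5, d_5 = (817 - 5^2)/24 = 792/24 = 33, a_5 = floor((28 + 5)/33) = 1.
  m_6 = 33*1 - 5 = 28, d_6 = (817 - 28^2)/33 = 33/33 = 1, a_6 = floor((28 + 28)/1) = 56.
  m_7 = 1*56 - 28 = 28, d_7 = (817 - 28^2)/1 = 33/1 = 33: (m_7, d_7) = (m_1, d_1) = (28, 33), so from here the quotients repeat a_1, ..., a_6; the period length is 6.
Hence the expansion of sqrt(817) is a_0 = 28 followed by the repeating block 1, 1, 2, 1, 1, 56 (period 6).

[28; (1, 1, 2, 1, 1, 56)]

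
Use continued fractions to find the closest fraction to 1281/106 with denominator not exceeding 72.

713/59

Expand x = 1281/106 as a continued fraction with the Euclidean algorithm:
  1281 = 12*106 + 9, so a_0 = 12.
  106 = 11*9 + 7, so a_1 = 11.
  9 = 1*7 + 2, so a_2 = 1.
  7 = 3*2 + 1, so a_3 = 3.
  2 = 2*1 + 0, so a_4 = 2.
so x = [12; 11, 1, 3, 2].
Convergents (p_i = a_i*p_{i-1} + p_{i-2}, q_i = a_i*q_{i-1} + q_{i-2} with p_{-2}=0, p_{-1}=1, q_{-2}=1, q_{-1}=0), until the denominator exceeds 72:
  i=0: a_0=12, p_0 = 12*1 + 0 = 12, q_0 = 12*0 + 1 = 1.
  i=1: a_1=11, p_1 = 11*12 + 1 = 133, q_1 = 11*1 + 0 = 11.
  i=2: a_2=1, p_2 = 1*133 + 12 = 145, q_2 = 1*11 + 1 = 12.
  i=3: a_3=3, p_3 = 3*145 + 133 = 568, q_3 = 3*12 + 11 = 47.
  i=4: a_4=2, p_4 = 2*568 + 145 = 1281, q_4 = 2*47 + 12 = 106.
q_4 = 106 > 72, so the last convergent with denominator <= 72 is p_3/q_3 = 568/47.
The closest fraction with denominator <= 72 is either p_3/q_3 or the intermediate fraction (k*p_3 + p_2)/(k*q_3 + q_2) with the largest k >= 1 whose denominator stays <= 72; these approach x as k grows, and every other convergent or intermediate fraction in range is farther away.
Largest k: floor((72 - q_2)/q_3) = floor((72 - 12)/47) = 1.
That gives (1*568 + 145)/(1*47 + 12) = 713/59.
Compare the errors: |x - 568/47| = |1281*47 - 568*106|/(106*47) = 1/4982, and |x - 713/59| = |1281*59 - 713*106|/(106*59) = 1/6254.
Cross-multiplying, 1*4982 = 4982 < 6254 = 1*6254, so 1/6254 is smaller: the intermediate fraction 713/59 is closer to x than 568/47.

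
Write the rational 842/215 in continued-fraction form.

[3; 1, 10, 1, 17]

Run the Euclidean algorithm on 842 and 215; the successive quotients are the partial quotients a_0, a_1, ... (each step inverts the fractional part left over by the previous one):
  842 = 3*215 + 197, so a_0 = 3.
  215 = 1*197 + 18, so a_1 = 1.
  197 = 10*18 + 17, so a_2 = 10.
  18 = 1*17 + 1, so a_3 = 1.
  17 = 17*1 + 0, so a_4 = 17.
The remainder reaches 0 after 5 divisions, so the expansion has 5 partial quotients, read off in order.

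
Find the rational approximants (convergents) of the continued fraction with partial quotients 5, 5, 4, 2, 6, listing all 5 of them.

Using the convergent recurrence p_i = a_i*p_{i-1} + p_{i-2}, q_i = a_i*q_{i-1} + q_{i-2} with p_{-2}=0, p_{-1}=1, q_{-2}=1, q_{-1}=0:
  i=0: a_0=5, p_0 = 5*1 + 0 = 5, q_0 = 5*0 + 1 = 1.
  i=1: a_1=5, p_1 = 5*5 + 1 = 26, q_1 = 5*1 + 0 = 5.
  i=2: a_2=4, p_2 = 4*26 + 5 = 109, q_2 = 4*5 + 1 = 21.
  i=3: a_3=2, p_3 = 2*109 + 26 = 244, q_3 = 2*21 + 5 = 47.
  i=4: a_4=6, p_4 = 6*244 + 109 = 1573, q_4 = 6*47 + 21 = 303.

5/1, 26/5, 109/21, 244/47, 1573/303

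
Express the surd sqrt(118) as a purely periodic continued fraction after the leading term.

[10; (1, 6, 3, 2, 10, 2, 3, 6, 1, 20)]

Write x_i = (sqrt(118) + m_i)/d_i with (m_0, d_0) = (0, 1). a_0 = floor(sqrt(118)) = 10, since 10^2 = 100 <= 118 < 121 = 11^2.
Iterate m_{i+1} = d_i*a_i - m_i, d_{i+1} = (118 - m_{i+1}^2)/d_i, a_{i+1} = floor((a_0 + m_{i+1})/d_{i+1}):
  m_1 = 1*10 - 0 = 10, d_1 = (118 - 10^2)/1 = 18/1 = 18, a_1 = floor((10 + 10)/18) = 1.
  m_2 = 18*1 - 10 = 8, d_2 = (118 - 8^2)/18 = 54/18 = 3, a_2 = floor((10 + 8)/3) = 6.
  m_3 = 3*6 - 8 = 10, d_3 = (118 - 10^2)/3 = 18/3 = 6, a_3 = floor((10 + 10)/6) = 3.
  m_4 = 6*3 - 10 = 8, d_4 = (118 - 8^2)/6 = 54/6 = 9, a_4 = floor((10 + 8)/9) = 2.
  m_5 = 9*2 - 8 = 10, d_5 = (118 - 10^2)/9 = 18/9 = 2, a_5 = floor((10 + 10)/2) = 10.
  m_6 = 2*10 - 10 = 10, d_6 = (118 - 10^2)/2 = 18/2 = 9, a_6 = floor((10 + 10)/9) = 2.
  m_7 = 9*2 - 10 = 8, d_7 = (118 - 8^2)/9 = 54/9 = 6, a_7 = floor((10 + 8)/6) = 3.
  m_8 = 6*3 - 8 = 10, d_8 = (118 - 10^2)/6 = 18/6 = 3, a_8 = floor((10 + 10)/3) = 6.
  m_9 = 3*6 - 10 = 8, d_9 = (118 - 8^2)/3 = 54/3 = 18, a_9 = floor((10 + 8)/18) = 1.
  m_10 = 18*1 - 8 = 10, d_10 = (118 - 10^2)/18 = 18/18 = 1, a_10 = floor((10 + 10)/1) = 20.
  m_11 = 1*20 - 10 = 10, d_11 = (118 - 10^2)/1 = 18/1 = 18: (m_11, d_11) = (m_1, d_1) = (10, 18), so from here the quotients repeat a_1, ..., a_10; the period length is 10.
Hence the expansion of sqrt(118) is a_0 = 10 followed by the repeating block 1, 6, 3, 2, 10, 2, 3, 6, 1, 20 (period 10).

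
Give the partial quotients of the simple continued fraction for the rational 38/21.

[1; 1, 4, 4]

Run the Euclidean algorithm on 38 and 21; the successive quotients are the partial quotients a_0, a_1, ... (each step inverts the fractional part left over by the previous one):
  38 = 1*21 + 17, so a_0 = 1.
  21 = 1*17 + 4, so a_1 = 1.
  17 = 4*4 + 1, so a_2 = 4.
  4 = 4*1 + 0, so a_3 = 4.
The remainder reaches 0 after 4 divisions, so the expansion has 4 partial quotients, read off in order.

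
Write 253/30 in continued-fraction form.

Run the Euclidean algorithm on 253 and 30; the successive quotients are the partial quotients a_0, a_1, ... (each step inverts the fractional part left over by the previous one):
  253 = 8*30 + 13, so a_0 = 8.
  30 = 2*13 + 4, so a_1 = 2.
  13 = 3*4 + 1, so a_2 = 3.
  4 = 4*1 + 0, so a_3 = 4.
The remainder reaches 0 after 4 divisions, so the expansion has 4 partial quotients, read off in order.

[8; 2, 3, 4]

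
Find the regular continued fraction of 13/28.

[0; 2, 6, 2]

Run the Euclidean algorithm on 13 and 28; the successive quotients are the partial quotients a_0, a_1, ... (each step inverts the fractional part left over by the previous one):
  13 = 0*28 + 13, so a_0 = 0.
  28 = 2*13 + 2, so a_1 = 2.
  13 = 6*2 + 1, so a_2 = 6.
  2 = 2*1 + 0, so a_3 = 2.
The remainder reaches 0 after 4 divisions, so the expansion has 4 partial quotients, read off in order.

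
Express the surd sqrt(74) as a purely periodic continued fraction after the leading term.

Write x_i = (sqrt(74) + m_i)/d_i with (m_0, d_0) = (0, 1). a_0 = floor(sqrt(74)) = 8, since 8^2 = 64 <= 74 < 81 = 9^2.
Iterate m_{i+1} = d_i*a_i - m_i, d_{i+1} = (74 - m_{i+1}^2)/d_i, a_{i+1} = floor((a_0 + m_{i+1})/d_{i+1}):
  m_1 = 1*8 - 0 = 8, d_1 = (74 - 8^2)/1 = 10/1 = 10, a_1 = floor((8 + 8)/10) = 1.
  m_2 = 10*1 - 8 = 2, d_2 = (74 - 2^2)/10 = 70/10 = 7, a_2 = floor((8 + 2)/7) = 1.
  m_3 = 7*1 - 2 = 5, d_3 = (74 - 5^2)/7 = 49/7 = 7, a_3 = floor((8 + 5)/7) = 1.
  m_4 = 7*1 - 5 = 2, d_4 = (74 - 2^2)/7 = 70/7 = 10, a_4 = floor((8 + 2)/10) = 1.
  m_5 = 10*1 - 2 = 8, d_5 = (74 - 8^2)/10 = 10/10 = 1, a_5 = floor((8 + 8)/1) = 16.
  m_6 = 1*16 - 8 = 8, d_6 = (74 - 8^2)/1 = 10/1 = 10: (m_6, d_6) = (m_1, d_1) = (8, 10), so from here the quotients repeat a_1, ..., a_5; the period length is 5.
Hence the expansion of sqrt(74) is a_0 = 8 followed by the repeating block 1, 1, 1, 1, 16 (period 5).

[8; (1, 1, 1, 1, 16)]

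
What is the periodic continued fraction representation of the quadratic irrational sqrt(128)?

Write x_i = (sqrt(128) + m_i)/d_i with (m_0, d_0) = (0, 1). a_0 = floor(sqrt(128)) = 11, since 11^2 = 121 <= 128 < 144 = 12^2.
Iterate m_{i+1} = d_i*a_i - m_i, d_{i+1} = (128 - m_{i+1}^2)/d_i, a_{i+1} = floor((a_0 + m_{i+1})/d_{i+1}):
  m_1 = 1*11 - 0 = 11, d_1 = (128 - 11^2)/1 = 7/1 = 7, a_1 = floor((11 + 11)/7) = 3.
  m_2 = 7*3 - 11 = 10, d_2 = (128 - 10^2)/7 = 28/7 = 4, a_2 = floor((11 + 10)/4) = 5.
  m_3 = 4*5 - 10 = 10, d_3 = (128 - 10^2)/4 = 28/4 = 7, a_3 = floor((11 + 10)/7) = 3.
  m_4 = 7*3 - 10 = 11, d_4 = (128 - 11^2)/7 = 7/7 = 1, a_4 = floor((11 + 11)/1) = 22.
  m_5 = 1*22 - 11 = 11, d_5 = (128 - 11^2)/1 = 7/1 = 7: (m_5, d_5) = (m_1, d_1) = (11, 7), so from here the quotients repeat a_1, ..., a_4; the period length is 4.
Hence the expansion of sqrt(128) is a_0 = 11 followed by the repeating block 3, 5, 3, 22 (period 4).

[11; (3, 5, 3, 22)]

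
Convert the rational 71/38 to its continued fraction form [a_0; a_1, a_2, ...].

Run the Euclidean algorithm on 71 and 38; the successive quotients are the partial quotients a_0, a_1, ... (each step inverts the fractional part left over by the previous one):
  71 = 1*38 + 33, so a_0 = 1.
  38 = 1*33 + 5, so a_1 = 1.
  33 = 6*5 + 3, so a_2 = 6.
  5 = 1*3 + 2, so a_3 = 1.
  3 = 1*2 + 1, so a_4 = 1.
  2 = 2*1 + 0, so a_5 = 2.
The remainder reaches 0 after 6 divisions, so the expansion has 6 partial quotients, read off in order.

[1; 1, 6, 1, 1, 2]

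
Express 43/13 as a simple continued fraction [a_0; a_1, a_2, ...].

[3; 3, 4]

Run the Euclidean algorithm on 43 and 13; the successive quotients are the partial quotients a_0, a_1, ... (each step inverts the fractional part left over by the previous one):
  43 = 3*13 + 4, so a_0 = 3.
  13 = 3*4 + 1, so a_1 = 3.
  4 = 4*1 + 0, so a_2 = 4.
The remainder reaches 0 after 3 divisions, so the expansion has 3 partial quotients, read off in order.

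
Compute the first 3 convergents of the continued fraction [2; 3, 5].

2/1, 7/3, 37/16

Using the convergent recurrence p_i = a_i*p_{i-1} + p_{i-2}, q_i = a_i*q_{i-1} + q_{i-2} with p_{-2}=0, p_{-1}=1, q_{-2}=1, q_{-1}=0:
  i=0: a_0=2, p_0 = 2*1 + 0 = 2, q_0 = 2*0 + 1 = 1.
  i=1: a_1=3, p_1 = 3*2 + 1 = 7, q_1 = 3*1 + 0 = 3.
  i=2: a_2=5, p_2 = 5*7 + 2 = 37, q_2 = 5*3 + 1 = 16.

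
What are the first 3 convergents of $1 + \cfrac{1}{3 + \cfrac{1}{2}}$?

Using the convergent recurrence p_i = a_i*p_{i-1} + p_{i-2}, q_i = a_i*q_{i-1} + q_{i-2} with p_{-2}=0, p_{-1}=1, q_{-2}=1, q_{-1}=0:
  i=0: a_0=1, p_0 = 1*1 + 0 = 1, q_0 = 1*0 + 1 = 1.
  i=1: a_1=3, p_1 = 3*1 + 1 = 4, q_1 = 3*1 + 0 = 3.
  i=2: a_2=2, p_2 = 2*4 + 1 = 9, q_2 = 2*3 + 1 = 7.

1/1, 4/3, 9/7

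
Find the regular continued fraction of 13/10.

[1; 3, 3]

Run the Euclidean algorithm on 13 and 10; the successive quotients are the partial quotients a_0, a_1, ... (each step inverts the fractional part left over by the previous one):
  13 = 1*10 + 3, so a_0 = 1.
  10 = 3*3 + 1, so a_1 = 3.
  3 = 3*1 + 0, so a_2 = 3.
The remainder reaches 0 after 3 divisions, so the expansion has 3 partial quotients, read off in order.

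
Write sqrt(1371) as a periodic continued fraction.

Write x_i = (sqrt(1371) + m_i)/d_i with (m_0, d_0) = (0, 1). a_0 = floor(sqrt(1371)) = 37, since 37^2 = 1369 <= 1371 < 1444 = 38^2.
Iterate m_{i+1} = d_i*a_i - m_i, d_{i+1} = (1371 - m_{i+1}^2)/d_i, a_{i+1} = floor((a_0 + m_{i+1})/d_{i+1}):
  m_1 = 1*37 - 0 = 37, d_1 = (1371 - 37^2)/1 = 2/1 = 2, a_1 = floor((37 + 37)/2) = 37.
  m_2 = 2*37 - 37 = 37, d_2 = (1371 - 37^2)/2 = 2/2 = 1, a_2 = floor((37 + 37)/1) = 74.
  m_3 = 1*74 - 37 = 37, d_3 = (1371 - 37^2)/1 = 2/1 = 2: (m_3, d_3) = (m_1, d_1) = (37, 2), so from here the quotients repeat a_1, a_2; the period length is 2.
Hence the expansion of sqrt(1371) is a_0 = 37 followed by the repeating block 37, 74 (period 2).

[37; (37, 74)]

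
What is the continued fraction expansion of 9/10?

[0; 1, 9]

Run the Euclidean algorithm on 9 and 10; the successive quotients are the partial quotients a_0, a_1, ... (each step inverts the fractional part left over by the previous one):
  9 = 0*10 + 9, so a_0 = 0.
  10 = 1*9 + 1, so a_1 = 1.
  9 = 9*1 + 0, so a_2 = 9.
The remainder reaches 0 after 3 divisions, so the expansion has 3 partial quotients, read off in order.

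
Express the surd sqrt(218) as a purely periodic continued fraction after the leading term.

Write x_i = (sqrt(218) + m_i)/d_i with (m_0, d_0) = (0, 1). a_0 = floor(sqrt(218)) = 14, since 14^2 = 196 <= 218 < 225 = 15^2.
Iterate m_{i+1} = d_i*a_i - m_i, d_{i+1} = (218 - m_{i+1}^2)/d_i, a_{i+1} = floor((a_0 + m_{i+1})/d_{i+1}):
  m_1 = 1*14 - 0 = 14, d_1 = (218 - 14^2)/1 = 22/1 = 22, a_1 = floor((14 + 14)/22) = 1.
  m_2 = 22*1 - 14 = 8, d_2 = (218 - 8^2)/22 = 154/22 = 7, a_2 = floor((14 + 8)/7) = 3.
  m_3 = 7*3 - 8 = 13, d_3 = (218 - 13^2)/7 = 49/7 = 7, a_3 = floor((14 + 13)/7) = 3.
  m_4 = 7*3 - 13 = 8, d_4 = (218 - 8^2)/7 = 154/7 = 22, a_4 = floor((14 + 8)/22) = 1.
  m_5 = 22*1 - 8 = 14, d_5 = (218 - 14^2)/22 = 22/22 = 1, a_5 = floor((14 + 14)/1) = 28.
  m_6 = 1*28 - 14 = 14, d_6 = (218 - 14^2)/1 = 22/1 = 22: (m_6, d_6) = (m_1, d_1) = (14, 22), so from here the quotients repeat a_1, ..., a_5; the period length is 5.
Hence the expansion of sqrt(218) is a_0 = 14 followed by the repeating block 1, 3, 3, 1, 28 (period 5).

[14; (1, 3, 3, 1, 28)]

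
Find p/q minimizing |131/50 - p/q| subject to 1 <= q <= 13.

34/13

Expand x = 131/50 as a continued fraction with the Euclidean algorithm:
  131 = 2*50 + 31, so a_0 = 2.
  50 = 1*31 + 19, so a_1 = 1.
  31 = 1*19 + 12, so a_2 = 1.
  19 = 1*12 + 7, so a_3 = 1.
  12 = 1*7 + 5, so a_4 = 1.
  7 = 1*5 + 2, so a_5 = 1.
  5 = 2*2 + 1, so a_6 = 2.
  2 = 2*1 + 0, so a_7 = 2.
so x = [2; 1, 1, 1, 1, 1, 2, 2].
Convergents (p_i = a_i*p_{i-1} + p_{i-2}, q_i = a_i*q_{i-1} + q_{i-2} with p_{-2}=0, p_{-1}=1, q_{-2}=1, q_{-1}=0), until the denominator exceeds 13:
  i=0: a_0=2, p_0 = 2*1 + 0 = 2, q_0 = 2*0 + 1 = 1.
  i=1: a_1=1, p_1 = 1*2 + 1 = 3, q_1 = 1*1 + 0 = 1.
  i=2: a_2=1, p_2 = 1*3 + 2 = 5, q_2 = 1*1 + 1 = 2.
  i=3: a_3=1, p_3 = 1*5 + 3 = 8, q_3 = 1*2 + 1 = 3.
  i=4: a_4=1, p_4 = 1*8 + 5 = 13, q_4 = 1*3 + 2 = 5.
  i=5: a_5=1, p_5 = 1*13 + 8 = 21, q_5 = 1*5 + 3 = 8.
  i=6: a_6=2, p_6 = 2*21 + 13 = 55, q_6 = 2*8 + 5 = 21.
q_6 = 21 > 13, so the last convergent with denominator <= 13 is p_5/q_5 = 21/8.
The closest fraction with denominator <= 13 is either p_5/q_5 or the intermediate fraction (k*p_5 + p_4)/(k*q_5 + q_4) with the largest k >= 1 whose denominator stays <= 13; these approach x as k grows, and every other convergent or intermediate fraction in range is farther away.
Largest k: floor((13 - q_4)/q_5) = floor((13 - 5)/8) = 1.
That gives (1*21 + 13)/(1*8 + 5) = 34/13.
Compare the errors: |x - 21/8| = |131*8 - 21*50|/(50*8) = 2/400, and |x - 34/13| = |131*13 - 34*50|/(50*13) = 3/650.
Cross-multiplying, 3*400 = 1200 < 1300 = 2*650, so 3/650 is smaller: the intermediate fraction 34/13 is closer to x than 21/8.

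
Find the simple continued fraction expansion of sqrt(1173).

Write x_i = (sqrt(1173) + m_i)/d_i with (m_0, d_0) = (0, 1). a_0 = floor(sqrt(1173)) = 34, since 34^2 = 1156 <= 1173 < 1225 = 35^2.
Iterate m_{i+1} = d_i*a_i - m_i, d_{i+1} = (1173 - m_{i+1}^2)/d_i, a_{i+1} = floor((a_0 + m_{i+1})/d_{i+1}):
  m_1 = 1*34 - 0 = 34, d_1 = (1173 - 34^2)/1 = 17/1 = 17, a_1 = floor((34 + 34)/17) = 4.
  m_2 = 17*4 - 34 = 34, d_2 = (1173 - 34^2)/17 = 17/17 = 1, a_2 = floor((34 + 34)/1) = 68.
  m_3 = 1*68 - 34 = 34, d_3 = (1173 - 34^2)/1 = 17/1 = 17: (m_3, d_3) = (m_1, d_1) = (34, 17), so from here the quotients repeat a_1, a_2; the period length is 2.
Hence the expansion of sqrt(1173) is a_0 = 34 followed by the repeating block 4, 68 (period 2).

[34; (4, 68)]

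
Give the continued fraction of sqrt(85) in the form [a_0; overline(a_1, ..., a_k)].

Write x_i = (sqrt(85) + m_i)/d_i with (m_0, d_0) = (0, 1). a_0 = floor(sqrt(85)) = 9, since 9^2 = 81 <= 85 < 100 = 10^2.
Iterate m_{i+1} = d_i*a_i - m_i, d_{i+1} = (85 - m_{i+1}^2)/d_i, a_{i+1} = floor((a_0 + m_{i+1})/d_{i+1}):
  m_1 = 1*9 - 0 = 9, d_1 = (85 - 9^2)/1 = 4/1 = 4, a_1 = floor((9 + 9)/4) = 4.
  m_2 = 4*4 - 9 = 7, d_2 = (85 - 7^2)/4 = 36/4 = 9, a_2 = floor((9 + 7)/9) = 1.
  m_3 = 9*1 - 7 = 2, d_3 = (85 - 2^2)/9 = 81/9 = 9, a_3 = floor((9 + 2)/9) = 1.
  m_4 = 9*1 - 2 = 7, d_4 = (85 - 7^2)/9 = 36/9 = 4, a_4 = floor((9 + 7)/4) = 4.
  m_5 = 4*4 - 7 = 9, d_5 = (85 - 9^2)/4 = 4/4 = 1, a_5 = floor((9 + 9)/1) = 18.
  m_6 = 1*18 - 9 = 9, d_6 = (85 - 9^2)/1 = 4/1 = 4: (m_6, d_6) = (m_1, d_1) = (9, 4), so from here the quotients repeat a_1, ..., a_5; the period length is 5.
Hence the expansion of sqrt(85) is a_0 = 9 followed by the repeating block 4, 1, 1, 4, 18 (period 5).

[9; overline(4, 1, 1, 4, 18)]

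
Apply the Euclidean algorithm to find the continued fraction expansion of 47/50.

[0; 1, 15, 1, 2]

Run the Euclidean algorithm on 47 and 50; the successive quotients are the partial quotients a_0, a_1, ... (each step inverts the fractional part left over by the previous one):
  47 = 0*50 + 47, so a_0 = 0.
  50 = 1*47 + 3, so a_1 = 1.
  47 = 15*3 + 2, so a_2 = 15.
  3 = 1*2 + 1, so a_3 = 1.
  2 = 2*1 + 0, so a_4 = 2.
The remainder reaches 0 after 5 divisions, so the expansion has 5 partial quotients, read off in order.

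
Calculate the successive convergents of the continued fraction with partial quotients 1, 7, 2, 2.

Using the convergent recurrence p_i = a_i*p_{i-1} + p_{i-2}, q_i = a_i*q_{i-1} + q_{i-2} with p_{-2}=0, p_{-1}=1, q_{-2}=1, q_{-1}=0:
  i=0: a_0=1, p_0 = 1*1 + 0 = 1, q_0 = 1*0 + 1 = 1.
  i=1: a_1=7, p_1 = 7*1 + 1 = 8, q_1 = 7*1 + 0 = 7.
  i=2: a_2=2, p_2 = 2*8 + 1 = 17, q_2 = 2*7 + 1 = 15.
  i=3: a_3=2, p_3 = 2*17 + 8 = 42, q_3 = 2*15 + 7 = 37.

1/1, 8/7, 17/15, 42/37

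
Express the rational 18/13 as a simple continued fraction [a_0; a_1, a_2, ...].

[1; 2, 1, 1, 2]

Run the Euclidean algorithm on 18 and 13; the successive quotients are the partial quotients a_0, a_1, ... (each step inverts the fractional part left over by the previous one):
  18 = 1*13 + 5, so a_0 = 1.
  13 = 2*5 + 3, so a_1 = 2.
  5 = 1*3 + 2, so a_2 = 1.
  3 = 1*2 + 1, so a_3 = 1.
  2 = 2*1 + 0, so a_4 = 2.
The remainder reaches 0 after 5 divisions, so the expansion has 5 partial quotients, read off in order.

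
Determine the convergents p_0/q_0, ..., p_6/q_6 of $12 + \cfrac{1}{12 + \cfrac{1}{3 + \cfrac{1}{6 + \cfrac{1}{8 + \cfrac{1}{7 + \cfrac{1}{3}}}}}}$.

12/1, 145/12, 447/37, 2827/234, 23063/1909, 164268/13597, 515867/42700

Using the convergent recurrence p_i = a_i*p_{i-1} + p_{i-2}, q_i = a_i*q_{i-1} + q_{i-2} with p_{-2}=0, p_{-1}=1, q_{-2}=1, q_{-1}=0:
  i=0: a_0=12, p_0 = 12*1 + 0 = 12, q_0 = 12*0 + 1 = 1.
  i=1: a_1=12, p_1 = 12*12 + 1 = 145, q_1 = 12*1 + 0 = 12.
  i=2: a_2=3, p_2 = 3*145 + 12 = 447, q_2 = 3*12 + 1 = 37.
  i=3: a_3=6, p_3 = 6*447 + 145 = 2827, q_3 = 6*37 + 12 = 234.
  i=4: a_4=8, p_4 = 8*2827 + 447 = 23063, q_4 = 8*234 + 37 = 1909.
  i=5: a_5=7, p_5 = 7*23063 + 2827 = 164268, q_5 = 7*1909 + 234 = 13597.
  i=6: a_6=3, p_6 = 3*164268 + 23063 = 515867, q_6 = 3*13597 + 1909 = 42700.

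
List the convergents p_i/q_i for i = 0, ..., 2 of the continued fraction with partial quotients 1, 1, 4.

1/1, 2/1, 9/5

Using the convergent recurrence p_i = a_i*p_{i-1} + p_{i-2}, q_i = a_i*q_{i-1} + q_{i-2} with p_{-2}=0, p_{-1}=1, q_{-2}=1, q_{-1}=0:
  i=0: a_0=1, p_0 = 1*1 + 0 = 1, q_0 = 1*0 + 1 = 1.
  i=1: a_1=1, p_1 = 1*1 + 1 = 2, q_1 = 1*1 + 0 = 1.
  i=2: a_2=4, p_2 = 4*2 + 1 = 9, q_2 = 4*1 + 1 = 5.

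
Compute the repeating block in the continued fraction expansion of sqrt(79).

Write x_i = (sqrt(79) + m_i)/d_i with (m_0, d_0) = (0, 1). a_0 = floor(sqrt(79)) = 8, since 8^2 = 64 <= 79 < 81 = 9^2.
Iterate m_{i+1} = d_i*a_i - m_i, d_{i+1} = (79 - m_{i+1}^2)/d_i, a_{i+1} = floor((a_0 + m_{i+1})/d_{i+1}):
  m_1 = 1*8 - 0 = 8, d_1 = (79 - 8^2)/1 = 15/1 = 15, a_1 = floor((8 + 8)/15) = 1.
  m_2 = 15*1 - 8 = 7, d_2 = (79 - 7^2)/15 = 30/15 = 2, a_2 = floor((8 + 7)/2) = 7.
  m_3 = 2*7 - 7 = 7, d_3 = (79 - 7^2)/2 = 30/2 = 15, a_3 = floor((8 + 7)/15) = 1.
  m_4 = 15*1 - 7 = 8, d_4 = (79 - 8^2)/15 = 15/15 = 1, a_4 = floor((8 + 8)/1) = 16.
  m_5 = 1*16 - 8 = 8, d_5 = (79 - 8^2)/1 = 15/1 = 15: (m_5, d_5) = (m_1, d_1) = (8, 15), so from here the quotients repeat a_1, ..., a_4; the period length is 4.
Hence the expansion of sqrt(79) is a_0 = 8 followed by the repeating block 1, 7, 1, 16 (period 4).

[8; (1, 7, 1, 16)]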